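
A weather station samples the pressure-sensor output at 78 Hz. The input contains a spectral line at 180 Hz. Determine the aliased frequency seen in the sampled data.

24 Hz

180 Hz mod fs = 24 Hz.
24 Hz ≤ fs/2 = 39 Hz, appears at 24 Hz.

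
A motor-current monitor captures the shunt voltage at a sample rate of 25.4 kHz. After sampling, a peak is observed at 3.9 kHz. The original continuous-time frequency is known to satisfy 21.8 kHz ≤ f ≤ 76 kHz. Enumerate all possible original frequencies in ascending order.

Frequencies that alias to 3.9 kHz are k·fs ± 3.9 kHz for integer k ≥ 0.
k=0: 3.9 kHz.
k=1: 21.5 kHz, 29.3 kHz.
k=2: 46.9 kHz, 54.7 kHz.
k=3: 72.3 kHz, 80.1 kHz.
k=4: 97.7 kHz, 105.5 kHz.
Within [21.8 kHz, 76 kHz]: 29.3 kHz, 46.9 kHz, 54.7 kHz, 72.3 kHz.

29.3 kHz, 46.9 kHz, 54.7 kHz, 72.3 kHz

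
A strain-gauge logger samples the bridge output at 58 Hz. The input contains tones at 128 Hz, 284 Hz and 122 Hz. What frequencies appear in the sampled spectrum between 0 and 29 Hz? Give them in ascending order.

6 Hz, 12 Hz

fs/2 = 29 Hz.
128 Hz mod fs = 12 Hz.
12 Hz ≤ fs/2 = 29 Hz, appears at 12 Hz.
284 Hz mod fs = 52 Hz.
52 Hz > fs/2 = 29 Hz, folds to fs − 52 Hz = 6 Hz.
122 Hz mod fs = 6 Hz.
6 Hz ≤ fs/2 = 29 Hz, appears at 6 Hz.
Distinct values: {6 Hz, 12 Hz}.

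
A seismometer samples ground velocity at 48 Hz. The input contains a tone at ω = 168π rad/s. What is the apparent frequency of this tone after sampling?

12 Hz

ω = 168π rad/s → f = ω/(2π) = 84 Hz.
84 Hz mod fs = 36 Hz.
36 Hz > fs/2 = 24 Hz, folds to fs − 36 Hz = 12 Hz.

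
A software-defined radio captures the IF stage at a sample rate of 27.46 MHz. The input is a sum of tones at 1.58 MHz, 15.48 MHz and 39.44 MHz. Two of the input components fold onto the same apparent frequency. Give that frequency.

11.98 MHz

fs/2 = 13.73 MHz.
1.58 MHz ≤ fs/2 = 13.73 MHz, passes unchanged.
15.48 MHz > fs/2 = 13.73 MHz, folds to fs − 15.48 MHz = 11.98 MHz.
39.44 MHz mod fs = 11.98 MHz.
11.98 MHz ≤ fs/2 = 13.73 MHz, appears at 11.98 MHz.
15.48 MHz and 39.44 MHz both map to 11.98 MHz.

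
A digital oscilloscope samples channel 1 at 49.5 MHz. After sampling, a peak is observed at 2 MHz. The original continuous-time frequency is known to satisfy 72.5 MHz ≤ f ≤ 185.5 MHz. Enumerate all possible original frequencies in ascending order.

Frequencies that alias to 2 MHz are k·fs ± 2 MHz for integer k ≥ 0.
k=0: 2 MHz.
k=1: 47.5 MHz, 51.5 MHz.
k=2: 97 MHz, 101 MHz.
k=3: 146.5 MHz, 150.5 MHz.
k=4: 196 MHz, 200 MHz.
Within [72.5 MHz, 185.5 MHz]: 97 MHz, 101 MHz, 146.5 MHz, 150.5 MHz.

97 MHz, 101 MHz, 146.5 MHz, 150.5 MHz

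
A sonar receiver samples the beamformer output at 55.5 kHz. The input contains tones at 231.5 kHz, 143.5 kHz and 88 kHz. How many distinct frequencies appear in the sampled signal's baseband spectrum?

2

fs/2 = 27.75 kHz.
231.5 kHz mod fs = 9.5 kHz.
9.5 kHz ≤ fs/2 = 27.75 kHz, appears at 9.5 kHz.
143.5 kHz mod fs = 32.5 kHz.
32.5 kHz > fs/2 = 27.75 kHz, folds to fs − 32.5 kHz = 23 kHz.
88 kHz mod fs = 32.5 kHz.
32.5 kHz > fs/2 = 27.75 kHz, folds to fs − 32.5 kHz = 23 kHz.
Distinct values: {9.5 kHz, 23 kHz} → 2.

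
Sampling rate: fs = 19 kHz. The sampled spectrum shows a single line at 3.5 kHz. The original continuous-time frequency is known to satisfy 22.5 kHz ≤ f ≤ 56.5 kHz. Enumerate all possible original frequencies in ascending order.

22.5 kHz, 34.5 kHz, 41.5 kHz, 53.5 kHz

Frequencies that alias to 3.5 kHz are k·fs ± 3.5 kHz for integer k ≥ 0.
k=0: 3.5 kHz.
k=1: 15.5 kHz, 22.5 kHz.
k=2: 34.5 kHz, 41.5 kHz.
k=3: 53.5 kHz, 60.5 kHz.
k=4: 72.5 kHz, 79.5 kHz.
Within [22.5 kHz, 56.5 kHz]: 22.5 kHz, 34.5 kHz, 41.5 kHz, 53.5 kHz.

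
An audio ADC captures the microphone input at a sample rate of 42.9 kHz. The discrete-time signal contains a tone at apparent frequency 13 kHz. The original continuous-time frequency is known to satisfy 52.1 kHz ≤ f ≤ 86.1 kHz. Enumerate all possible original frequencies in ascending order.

Frequencies that alias to 13 kHz are k·fs ± 13 kHz for integer k ≥ 0.
k=0: 13 kHz.
k=1: 29.9 kHz, 55.9 kHz.
k=2: 72.8 kHz, 98.8 kHz.
k=3: 115.7 kHz, 141.7 kHz.
Within [52.1 kHz, 86.1 kHz]: 55.9 kHz, 72.8 kHz.

55.9 kHz, 72.8 kHz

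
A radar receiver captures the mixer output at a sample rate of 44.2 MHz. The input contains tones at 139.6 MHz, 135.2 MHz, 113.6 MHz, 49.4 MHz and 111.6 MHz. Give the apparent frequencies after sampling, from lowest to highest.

fs/2 = 22.1 MHz.
139.6 MHz mod fs = 7 MHz.
7 MHz ≤ fs/2 = 22.1 MHz, appears at 7 MHz.
135.2 MHz mod fs = 2.6 MHz.
2.6 MHz ≤ fs/2 = 22.1 MHz, appears at 2.6 MHz.
113.6 MHz mod fs = 25.2 MHz.
25.2 MHz > fs/2 = 22.1 MHz, folds to fs − 25.2 MHz = 19 MHz.
49.4 MHz mod fs = 5.2 MHz.
5.2 MHz ≤ fs/2 = 22.1 MHz, appears at 5.2 MHz.
111.6 MHz mod fs = 23.2 MHz.
23.2 MHz > fs/2 = 22.1 MHz, folds to fs − 23.2 MHz = 21 MHz.
Distinct values: {2.6 MHz, 5.2 MHz, 7 MHz, 19 MHz, 21 MHz}.

2.6 MHz, 5.2 MHz, 7 MHz, 19 MHz, 21 MHz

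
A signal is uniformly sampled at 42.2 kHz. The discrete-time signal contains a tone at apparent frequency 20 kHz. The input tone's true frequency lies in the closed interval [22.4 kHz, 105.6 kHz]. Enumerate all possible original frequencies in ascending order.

62.2 kHz, 64.4 kHz, 104.4 kHz

Frequencies that alias to 20 kHz are k·fs ± 20 kHz for integer k ≥ 0.
k=0: 20 kHz.
k=1: 22.2 kHz, 62.2 kHz.
k=2: 64.4 kHz, 104.4 kHz.
k=3: 106.6 kHz, 146.6 kHz.
Within [22.4 kHz, 105.6 kHz]: 62.2 kHz, 64.4 kHz, 104.4 kHz.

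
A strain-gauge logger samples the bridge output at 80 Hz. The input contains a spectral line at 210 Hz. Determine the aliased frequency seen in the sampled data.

30 Hz

210 Hz mod fs = 50 Hz.
50 Hz > fs/2 = 40 Hz, folds to fs − 50 Hz = 30 Hz.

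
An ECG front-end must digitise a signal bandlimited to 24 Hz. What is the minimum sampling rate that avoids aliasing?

Nyquist rate = 2 × 24 Hz = 48 Hz.

48 Hz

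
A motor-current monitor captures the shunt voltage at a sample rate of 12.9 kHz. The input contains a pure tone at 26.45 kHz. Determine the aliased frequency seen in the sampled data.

26.45 kHz mod fs = 0.65 kHz.
0.65 kHz ≤ fs/2 = 6.45 kHz, appears at 0.65 kHz.

0.65 kHz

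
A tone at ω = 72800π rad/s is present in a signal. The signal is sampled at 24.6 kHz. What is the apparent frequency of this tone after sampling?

ω = 72800π rad/s → f = ω/(2π) = 36400 Hz = 36.4 kHz.
36.4 kHz mod fs = 11.8 kHz.
11.8 kHz ≤ fs/2 = 12.3 kHz, appears at 11.8 kHz.

11.8 kHz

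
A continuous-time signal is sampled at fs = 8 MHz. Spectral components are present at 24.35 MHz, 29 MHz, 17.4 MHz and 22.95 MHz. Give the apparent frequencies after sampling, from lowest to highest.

fs/2 = 4 MHz.
24.35 MHz mod fs = 0.35 MHz.
0.35 MHz ≤ fs/2 = 4 MHz, appears at 0.35 MHz.
29 MHz mod fs = 5 MHz.
5 MHz > fs/2 = 4 MHz, folds to fs − 5 MHz = 3 MHz.
17.4 MHz mod fs = 1.4 MHz.
1.4 MHz ≤ fs/2 = 4 MHz, appears at 1.4 MHz.
22.95 MHz mod fs = 6.95 MHz.
6.95 MHz > fs/2 = 4 MHz, folds to fs − 6.95 MHz = 1.05 MHz.
Distinct values: {0.35 MHz, 1.05 MHz, 1.4 MHz, 3 MHz}.

0.35 MHz, 1.05 MHz, 1.4 MHz, 3 MHz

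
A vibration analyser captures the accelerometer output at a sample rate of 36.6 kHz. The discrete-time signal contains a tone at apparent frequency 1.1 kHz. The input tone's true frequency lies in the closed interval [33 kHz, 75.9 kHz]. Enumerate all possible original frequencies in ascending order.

35.5 kHz, 37.7 kHz, 72.1 kHz, 74.3 kHz

Frequencies that alias to 1.1 kHz are k·fs ± 1.1 kHz for integer k ≥ 0.
k=0: 1.1 kHz.
k=1: 35.5 kHz, 37.7 kHz.
k=2: 72.1 kHz, 74.3 kHz.
k=3: 108.7 kHz, 110.9 kHz.
Within [33 kHz, 75.9 kHz]: 35.5 kHz, 37.7 kHz, 72.1 kHz, 74.3 kHz.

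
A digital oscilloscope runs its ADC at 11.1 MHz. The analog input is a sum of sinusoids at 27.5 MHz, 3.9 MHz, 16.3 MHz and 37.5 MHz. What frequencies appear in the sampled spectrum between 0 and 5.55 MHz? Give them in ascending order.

fs/2 = 5.55 MHz.
27.5 MHz mod fs = 5.3 MHz.
5.3 MHz ≤ fs/2 = 5.55 MHz, appears at 5.3 MHz.
3.9 MHz ≤ fs/2 = 5.55 MHz, passes unchanged.
16.3 MHz mod fs = 5.2 MHz.
5.2 MHz ≤ fs/2 = 5.55 MHz, appears at 5.2 MHz.
37.5 MHz mod fs = 4.2 MHz.
4.2 MHz ≤ fs/2 = 5.55 MHz, appears at 4.2 MHz.
Distinct values: {3.9 MHz, 4.2 MHz, 5.2 MHz, 5.3 MHz}.

3.9 MHz, 4.2 MHz, 5.2 MHz, 5.3 MHz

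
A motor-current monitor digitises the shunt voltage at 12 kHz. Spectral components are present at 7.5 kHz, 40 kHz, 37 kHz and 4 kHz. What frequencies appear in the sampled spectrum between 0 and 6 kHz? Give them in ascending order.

1 kHz, 4 kHz, 4.5 kHz

fs/2 = 6 kHz.
7.5 kHz > fs/2 = 6 kHz, folds to fs − 7.5 kHz = 4.5 kHz.
40 kHz mod fs = 4 kHz.
4 kHz ≤ fs/2 = 6 kHz, appears at 4 kHz.
37 kHz mod fs = 1 kHz.
1 kHz ≤ fs/2 = 6 kHz, appears at 1 kHz.
4 kHz ≤ fs/2 = 6 kHz, passes unchanged.
Distinct values: {1 kHz, 4 kHz, 4.5 kHz}.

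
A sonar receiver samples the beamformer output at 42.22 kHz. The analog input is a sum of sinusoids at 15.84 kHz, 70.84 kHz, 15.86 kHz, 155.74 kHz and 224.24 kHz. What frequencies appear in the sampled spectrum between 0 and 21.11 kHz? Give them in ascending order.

13.14 kHz, 13.6 kHz, 15.84 kHz, 15.86 kHz

fs/2 = 21.11 kHz.
15.84 kHz ≤ fs/2 = 21.11 kHz, passes unchanged.
70.84 kHz mod fs = 28.62 kHz.
28.62 kHz > fs/2 = 21.11 kHz, folds to fs − 28.62 kHz = 13.6 kHz.
15.86 kHz ≤ fs/2 = 21.11 kHz, passes unchanged.
155.74 kHz mod fs = 29.08 kHz.
29.08 kHz > fs/2 = 21.11 kHz, folds to fs − 29.08 kHz = 13.14 kHz.
224.24 kHz mod fs = 13.14 kHz.
13.14 kHz ≤ fs/2 = 21.11 kHz, appears at 13.14 kHz.
Distinct values: {13.14 kHz, 13.6 kHz, 15.84 kHz, 15.86 kHz}.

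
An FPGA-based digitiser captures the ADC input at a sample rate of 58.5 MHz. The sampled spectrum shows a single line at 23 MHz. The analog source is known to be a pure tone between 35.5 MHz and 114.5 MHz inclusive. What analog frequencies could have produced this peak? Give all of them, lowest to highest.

35.5 MHz, 81.5 MHz, 94 MHz

Frequencies that alias to 23 MHz are k·fs ± 23 MHz for integer k ≥ 0.
k=0: 23 MHz.
k=1: 35.5 MHz, 81.5 MHz.
k=2: 94 MHz, 140 MHz.
k=3: 152.5 MHz, 198.5 MHz.
Within [35.5 MHz, 114.5 MHz]: 35.5 MHz, 81.5 MHz, 94 MHz.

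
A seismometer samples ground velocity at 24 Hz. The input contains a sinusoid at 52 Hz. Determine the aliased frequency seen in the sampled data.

4 Hz

52 Hz mod fs = 4 Hz.
4 Hz ≤ fs/2 = 12 Hz, appears at 4 Hz.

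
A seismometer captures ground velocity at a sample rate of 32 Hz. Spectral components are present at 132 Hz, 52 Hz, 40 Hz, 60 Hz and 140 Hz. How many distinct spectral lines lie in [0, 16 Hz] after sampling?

fs/2 = 16 Hz.
132 Hz mod fs = 4 Hz.
4 Hz ≤ fs/2 = 16 Hz, appears at 4 Hz.
52 Hz mod fs = 20 Hz.
20 Hz > fs/2 = 16 Hz, folds to fs − 20 Hz = 12 Hz.
40 Hz mod fs = 8 Hz.
8 Hz ≤ fs/2 = 16 Hz, appears at 8 Hz.
60 Hz mod fs = 28 Hz.
28 Hz > fs/2 = 16 Hz, folds to fs − 28 Hz = 4 Hz.
140 Hz mod fs = 12 Hz.
12 Hz ≤ fs/2 = 16 Hz, appears at 12 Hz.
Distinct values: {4 Hz, 8 Hz, 12 Hz} → 3.

3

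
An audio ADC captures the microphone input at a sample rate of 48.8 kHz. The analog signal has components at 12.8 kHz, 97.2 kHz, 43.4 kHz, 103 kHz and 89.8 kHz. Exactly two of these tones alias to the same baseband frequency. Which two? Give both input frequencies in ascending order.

fs/2 = 24.4 kHz.
12.8 kHz ≤ fs/2 = 24.4 kHz, passes unchanged.
97.2 kHz mod fs = 48.4 kHz.
48.4 kHz > fs/2 = 24.4 kHz, folds to fs − 48.4 kHz = 0.4 kHz.
43.4 kHz > fs/2 = 24.4 kHz, folds to fs − 43.4 kHz = 5.4 kHz.
103 kHz mod fs = 5.4 kHz.
5.4 kHz ≤ fs/2 = 24.4 kHz, appears at 5.4 kHz.
89.8 kHz mod fs = 41 kHz.
41 kHz > fs/2 = 24.4 kHz, folds to fs − 41 kHz = 7.8 kHz.
43.4 kHz and 103 kHz both map to 5.4 kHz.

43.4 kHz, 103 kHz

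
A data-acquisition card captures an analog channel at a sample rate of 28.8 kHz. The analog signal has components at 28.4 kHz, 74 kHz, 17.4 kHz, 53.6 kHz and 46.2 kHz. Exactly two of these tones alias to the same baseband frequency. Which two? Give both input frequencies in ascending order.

fs/2 = 14.4 kHz.
28.4 kHz > fs/2 = 14.4 kHz, folds to fs − 28.4 kHz = 0.4 kHz.
74 kHz mod fs = 16.4 kHz.
16.4 kHz > fs/2 = 14.4 kHz, folds to fs − 16.4 kHz = 12.4 kHz.
17.4 kHz > fs/2 = 14.4 kHz, folds to fs − 17.4 kHz = 11.4 kHz.
53.6 kHz mod fs = 24.8 kHz.
24.8 kHz > fs/2 = 14.4 kHz, folds to fs − 24.8 kHz = 4 kHz.
46.2 kHz mod fs = 17.4 kHz.
17.4 kHz > fs/2 = 14.4 kHz, folds to fs − 17.4 kHz = 11.4 kHz.
17.4 kHz and 46.2 kHz both map to 11.4 kHz.

17.4 kHz, 46.2 kHz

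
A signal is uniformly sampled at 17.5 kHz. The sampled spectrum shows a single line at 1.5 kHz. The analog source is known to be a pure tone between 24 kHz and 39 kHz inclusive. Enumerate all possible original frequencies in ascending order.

33.5 kHz, 36.5 kHz

Frequencies that alias to 1.5 kHz are k·fs ± 1.5 kHz for integer k ≥ 0.
k=0: 1.5 kHz.
k=1: 16 kHz, 19 kHz.
k=2: 33.5 kHz, 36.5 kHz.
k=3: 51 kHz, 54 kHz.
Within [24 kHz, 39 kHz]: 33.5 kHz, 36.5 kHz.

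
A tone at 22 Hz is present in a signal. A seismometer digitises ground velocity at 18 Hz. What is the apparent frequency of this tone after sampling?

4 Hz

22 Hz mod fs = 4 Hz.
4 Hz ≤ fs/2 = 9 Hz, appears at 4 Hz.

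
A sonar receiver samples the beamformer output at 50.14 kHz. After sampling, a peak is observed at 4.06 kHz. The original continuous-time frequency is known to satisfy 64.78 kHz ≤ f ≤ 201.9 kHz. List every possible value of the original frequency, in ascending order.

Frequencies that alias to 4.06 kHz are k·fs ± 4.06 kHz for integer k ≥ 0.
k=0: 4.06 kHz.
k=1: 46.08 kHz, 54.2 kHz.
k=2: 96.22 kHz, 104.34 kHz.
k=3: 146.36 kHz, 154.48 kHz.
k=4: 196.5 kHz, 204.62 kHz.
k=5: 246.64 kHz, 254.76 kHz.
Within [64.78 kHz, 201.9 kHz]: 96.22 kHz, 104.34 kHz, 146.36 kHz, 154.48 kHz, 196.5 kHz.

96.22 kHz, 104.34 kHz, 146.36 kHz, 154.48 kHz, 196.5 kHz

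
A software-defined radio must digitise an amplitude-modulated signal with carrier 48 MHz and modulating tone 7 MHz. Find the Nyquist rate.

110 MHz

AM sidebands sit at fc ± fm = 41 MHz and 55 MHz.
Highest-frequency component: 55 MHz.
Nyquist rate = 2 × 55 MHz = 110 MHz.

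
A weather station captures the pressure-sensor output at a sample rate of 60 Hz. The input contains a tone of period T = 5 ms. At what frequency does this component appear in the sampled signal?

20 Hz

T = 5 ms → f = 1/T = 200 Hz.
200 Hz mod fs = 20 Hz.
20 Hz ≤ fs/2 = 30 Hz, appears at 20 Hz.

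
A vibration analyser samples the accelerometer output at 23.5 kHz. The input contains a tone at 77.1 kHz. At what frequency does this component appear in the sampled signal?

77.1 kHz mod fs = 6.6 kHz.
6.6 kHz ≤ fs/2 = 11.75 kHz, appears at 6.6 kHz.

6.6 kHz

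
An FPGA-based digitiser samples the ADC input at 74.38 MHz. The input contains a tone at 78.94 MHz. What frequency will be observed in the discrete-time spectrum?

78.94 MHz mod fs = 4.56 MHz.
4.56 MHz ≤ fs/2 = 37.19 MHz, appears at 4.56 MHz.

4.56 MHz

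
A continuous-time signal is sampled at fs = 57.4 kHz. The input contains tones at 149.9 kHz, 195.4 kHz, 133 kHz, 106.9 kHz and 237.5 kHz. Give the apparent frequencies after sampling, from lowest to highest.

7.9 kHz, 18.2 kHz, 22.3 kHz, 23.2 kHz

fs/2 = 28.7 kHz.
149.9 kHz mod fs = 35.1 kHz.
35.1 kHz > fs/2 = 28.7 kHz, folds to fs − 35.1 kHz = 22.3 kHz.
195.4 kHz mod fs = 23.2 kHz.
23.2 kHz ≤ fs/2 = 28.7 kHz, appears at 23.2 kHz.
133 kHz mod fs = 18.2 kHz.
18.2 kHz ≤ fs/2 = 28.7 kHz, appears at 18.2 kHz.
106.9 kHz mod fs = 49.5 kHz.
49.5 kHz > fs/2 = 28.7 kHz, folds to fs − 49.5 kHz = 7.9 kHz.
237.5 kHz mod fs = 7.9 kHz.
7.9 kHz ≤ fs/2 = 28.7 kHz, appears at 7.9 kHz.
Distinct values: {7.9 kHz, 18.2 kHz, 22.3 kHz, 23.2 kHz}.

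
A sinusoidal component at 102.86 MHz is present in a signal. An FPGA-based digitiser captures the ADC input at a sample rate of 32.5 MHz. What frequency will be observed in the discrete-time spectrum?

102.86 MHz mod fs = 5.36 MHz.
5.36 MHz ≤ fs/2 = 16.25 MHz, appears at 5.36 MHz.

5.36 MHz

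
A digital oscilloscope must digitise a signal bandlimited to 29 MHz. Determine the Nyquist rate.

58 MHz

Nyquist rate = 2 × 29 MHz = 58 MHz.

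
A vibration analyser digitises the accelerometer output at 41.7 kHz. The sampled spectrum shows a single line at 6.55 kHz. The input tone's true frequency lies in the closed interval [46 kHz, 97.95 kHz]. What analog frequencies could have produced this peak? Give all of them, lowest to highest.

48.25 kHz, 76.85 kHz, 89.95 kHz

Frequencies that alias to 6.55 kHz are k·fs ± 6.55 kHz for integer k ≥ 0.
k=0: 6.55 kHz.
k=1: 35.15 kHz, 48.25 kHz.
k=2: 76.85 kHz, 89.95 kHz.
k=3: 118.55 kHz, 131.65 kHz.
Within [46 kHz, 97.95 kHz]: 48.25 kHz, 76.85 kHz, 89.95 kHz.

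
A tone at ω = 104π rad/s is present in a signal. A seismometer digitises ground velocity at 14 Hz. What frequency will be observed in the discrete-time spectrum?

4 Hz

ω = 104π rad/s → f = ω/(2π) = 52 Hz.
52 Hz mod fs = 10 Hz.
10 Hz > fs/2 = 7 Hz, folds to fs − 10 Hz = 4 Hz.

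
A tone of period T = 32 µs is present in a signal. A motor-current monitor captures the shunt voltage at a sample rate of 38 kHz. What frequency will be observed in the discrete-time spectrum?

6.75 kHz

T = 32 µs → f = 1/T = 31.25 kHz.
31.25 kHz > fs/2 = 19 kHz, folds to fs − 31.25 kHz = 6.75 kHz.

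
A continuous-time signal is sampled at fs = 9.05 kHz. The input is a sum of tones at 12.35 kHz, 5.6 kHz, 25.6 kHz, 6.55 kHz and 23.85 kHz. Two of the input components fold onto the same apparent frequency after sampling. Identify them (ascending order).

fs/2 = 4.525 kHz.
12.35 kHz mod fs = 3.3 kHz.
3.3 kHz ≤ fs/2 = 4.525 kHz, appears at 3.3 kHz.
5.6 kHz > fs/2 = 4.525 kHz, folds to fs − 5.6 kHz = 3.45 kHz.
25.6 kHz mod fs = 7.5 kHz.
7.5 kHz > fs/2 = 4.525 kHz, folds to fs − 7.5 kHz = 1.55 kHz.
6.55 kHz > fs/2 = 4.525 kHz, folds to fs − 6.55 kHz = 2.5 kHz.
23.85 kHz mod fs = 5.75 kHz.
5.75 kHz > fs/2 = 4.525 kHz, folds to fs − 5.75 kHz = 3.3 kHz.
12.35 kHz and 23.85 kHz both map to 3.3 kHz.

12.35 kHz, 23.85 kHz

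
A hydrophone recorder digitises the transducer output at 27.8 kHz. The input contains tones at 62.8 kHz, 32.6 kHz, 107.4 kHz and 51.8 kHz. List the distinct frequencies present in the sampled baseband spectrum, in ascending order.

fs/2 = 13.9 kHz.
62.8 kHz mod fs = 7.2 kHz.
7.2 kHz ≤ fs/2 = 13.9 kHz, appears at 7.2 kHz.
32.6 kHz mod fs = 4.8 kHz.
4.8 kHz ≤ fs/2 = 13.9 kHz, appears at 4.8 kHz.
107.4 kHz mod fs = 24 kHz.
24 kHz > fs/2 = 13.9 kHz, folds to fs − 24 kHz = 3.8 kHz.
51.8 kHz mod fs = 24 kHz.
24 kHz > fs/2 = 13.9 kHz, folds to fs − 24 kHz = 3.8 kHz.
Distinct values: {3.8 kHz, 4.8 kHz, 7.2 kHz}.

3.8 kHz, 4.8 kHz, 7.2 kHz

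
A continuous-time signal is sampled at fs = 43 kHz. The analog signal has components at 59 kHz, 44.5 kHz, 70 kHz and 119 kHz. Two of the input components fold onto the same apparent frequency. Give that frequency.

fs/2 = 21.5 kHz.
59 kHz mod fs = 16 kHz.
16 kHz ≤ fs/2 = 21.5 kHz, appears at 16 kHz.
44.5 kHz mod fs = 1.5 kHz.
1.5 kHz ≤ fs/2 = 21.5 kHz, appears at 1.5 kHz.
70 kHz mod fs = 27 kHz.
27 kHz > fs/2 = 21.5 kHz, folds to fs − 27 kHz = 16 kHz.
119 kHz mod fs = 33 kHz.
33 kHz > fs/2 = 21.5 kHz, folds to fs − 33 kHz = 10 kHz.
59 kHz and 70 kHz both map to 16 kHz.

16 kHz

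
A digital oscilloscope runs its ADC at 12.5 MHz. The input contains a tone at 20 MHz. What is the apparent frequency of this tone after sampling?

20 MHz mod fs = 7.5 MHz.
7.5 MHz > fs/2 = 6.25 MHz, folds to fs − 7.5 MHz = 5 MHz.

5 MHz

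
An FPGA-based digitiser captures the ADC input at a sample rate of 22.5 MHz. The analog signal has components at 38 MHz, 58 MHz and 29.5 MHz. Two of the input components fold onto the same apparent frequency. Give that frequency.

7 MHz

fs/2 = 11.25 MHz.
38 MHz mod fs = 15.5 MHz.
15.5 MHz > fs/2 = 11.25 MHz, folds to fs − 15.5 MHz = 7 MHz.
58 MHz mod fs = 13 MHz.
13 MHz > fs/2 = 11.25 MHz, folds to fs − 13 MHz = 9.5 MHz.
29.5 MHz mod fs = 7 MHz.
7 MHz ≤ fs/2 = 11.25 MHz, appears at 7 MHz.
29.5 MHz and 38 MHz both map to 7 MHz.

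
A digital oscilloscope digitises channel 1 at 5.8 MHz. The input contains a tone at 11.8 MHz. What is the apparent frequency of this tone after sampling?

11.8 MHz mod fs = 0.2 MHz.
0.2 MHz ≤ fs/2 = 2.9 MHz, appears at 0.2 MHz.

0.2 MHz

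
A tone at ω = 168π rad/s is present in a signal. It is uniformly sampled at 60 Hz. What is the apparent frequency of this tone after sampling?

24 Hz

ω = 168π rad/s → f = ω/(2π) = 84 Hz.
84 Hz mod fs = 24 Hz.
24 Hz ≤ fs/2 = 30 Hz, appears at 24 Hz.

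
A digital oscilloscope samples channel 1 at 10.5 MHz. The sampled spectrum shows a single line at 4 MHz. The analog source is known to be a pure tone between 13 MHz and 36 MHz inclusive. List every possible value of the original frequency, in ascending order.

Frequencies that alias to 4 MHz are k·fs ± 4 MHz for integer k ≥ 0.
k=0: 4 MHz.
k=1: 6.5 MHz, 14.5 MHz.
k=2: 17 MHz, 25 MHz.
k=3: 27.5 MHz, 35.5 MHz.
k=4: 38 MHz, 46 MHz.
Within [13 MHz, 36 MHz]: 14.5 MHz, 17 MHz, 25 MHz, 27.5 MHz, 35.5 MHz.

14.5 MHz, 17 MHz, 25 MHz, 27.5 MHz, 35.5 MHz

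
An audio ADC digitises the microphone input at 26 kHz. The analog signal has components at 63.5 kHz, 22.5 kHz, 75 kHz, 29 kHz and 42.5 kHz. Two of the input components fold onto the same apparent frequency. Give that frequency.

fs/2 = 13 kHz.
63.5 kHz mod fs = 11.5 kHz.
11.5 kHz ≤ fs/2 = 13 kHz, appears at 11.5 kHz.
22.5 kHz > fs/2 = 13 kHz, folds to fs − 22.5 kHz = 3.5 kHz.
75 kHz mod fs = 23 kHz.
23 kHz > fs/2 = 13 kHz, folds to fs − 23 kHz = 3 kHz.
29 kHz mod fs = 3 kHz.
3 kHz ≤ fs/2 = 13 kHz, appears at 3 kHz.
42.5 kHz mod fs = 16.5 kHz.
16.5 kHz > fs/2 = 13 kHz, folds to fs − 16.5 kHz = 9.5 kHz.
29 kHz and 75 kHz both map to 3 kHz.

3 kHz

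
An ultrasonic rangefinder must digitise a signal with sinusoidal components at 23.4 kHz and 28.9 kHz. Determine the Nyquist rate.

57.8 kHz

Highest-frequency component: 28.9 kHz.
Nyquist rate = 2 × 28.9 kHz = 57.8 kHz.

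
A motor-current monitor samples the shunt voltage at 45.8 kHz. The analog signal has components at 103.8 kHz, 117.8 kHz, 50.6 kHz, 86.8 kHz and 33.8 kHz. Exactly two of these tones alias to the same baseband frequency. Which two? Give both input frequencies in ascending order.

fs/2 = 22.9 kHz.
103.8 kHz mod fs = 12.2 kHz.
12.2 kHz ≤ fs/2 = 22.9 kHz, appears at 12.2 kHz.
117.8 kHz mod fs = 26.2 kHz.
26.2 kHz > fs/2 = 22.9 kHz, folds to fs − 26.2 kHz = 19.6 kHz.
50.6 kHz mod fs = 4.8 kHz.
4.8 kHz ≤ fs/2 = 22.9 kHz, appears at 4.8 kHz.
86.8 kHz mod fs = 41 kHz.
41 kHz > fs/2 = 22.9 kHz, folds to fs − 41 kHz = 4.8 kHz.
33.8 kHz > fs/2 = 22.9 kHz, folds to fs − 33.8 kHz = 12 kHz.
50.6 kHz and 86.8 kHz both map to 4.8 kHz.

50.6 kHz, 86.8 kHz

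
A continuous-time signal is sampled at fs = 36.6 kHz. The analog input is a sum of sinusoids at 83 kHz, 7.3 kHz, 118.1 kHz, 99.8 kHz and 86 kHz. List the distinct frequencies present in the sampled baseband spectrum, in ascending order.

7.3 kHz, 8.3 kHz, 9.8 kHz, 10 kHz, 12.8 kHz

fs/2 = 18.3 kHz.
83 kHz mod fs = 9.8 kHz.
9.8 kHz ≤ fs/2 = 18.3 kHz, appears at 9.8 kHz.
7.3 kHz ≤ fs/2 = 18.3 kHz, passes unchanged.
118.1 kHz mod fs = 8.3 kHz.
8.3 kHz ≤ fs/2 = 18.3 kHz, appears at 8.3 kHz.
99.8 kHz mod fs = 26.6 kHz.
26.6 kHz > fs/2 = 18.3 kHz, folds to fs − 26.6 kHz = 10 kHz.
86 kHz mod fs = 12.8 kHz.
12.8 kHz ≤ fs/2 = 18.3 kHz, appears at 12.8 kHz.
Distinct values: {7.3 kHz, 8.3 kHz, 9.8 kHz, 10 kHz, 12.8 kHz}.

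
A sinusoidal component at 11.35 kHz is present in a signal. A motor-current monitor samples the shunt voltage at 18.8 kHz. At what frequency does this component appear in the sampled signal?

7.45 kHz

11.35 kHz > fs/2 = 9.4 kHz, folds to fs − 11.35 kHz = 7.45 kHz.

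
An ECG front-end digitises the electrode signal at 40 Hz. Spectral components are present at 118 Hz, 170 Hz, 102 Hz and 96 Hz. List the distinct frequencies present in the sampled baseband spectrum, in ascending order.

2 Hz, 10 Hz, 16 Hz, 18 Hz

fs/2 = 20 Hz.
118 Hz mod fs = 38 Hz.
38 Hz > fs/2 = 20 Hz, folds to fs − 38 Hz = 2 Hz.
170 Hz mod fs = 10 Hz.
10 Hz ≤ fs/2 = 20 Hz, appears at 10 Hz.
102 Hz mod fs = 22 Hz.
22 Hz > fs/2 = 20 Hz, folds to fs − 22 Hz = 18 Hz.
96 Hz mod fs = 16 Hz.
16 Hz ≤ fs/2 = 20 Hz, appears at 16 Hz.
Distinct values: {2 Hz, 10 Hz, 16 Hz, 18 Hz}.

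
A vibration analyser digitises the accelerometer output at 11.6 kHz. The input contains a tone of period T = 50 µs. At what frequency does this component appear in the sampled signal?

T = 50 µs → f = 1/T = 20 kHz.
20 kHz mod fs = 8.4 kHz.
8.4 kHz > fs/2 = 5.8 kHz, folds to fs − 8.4 kHz = 3.2 kHz.

3.2 kHz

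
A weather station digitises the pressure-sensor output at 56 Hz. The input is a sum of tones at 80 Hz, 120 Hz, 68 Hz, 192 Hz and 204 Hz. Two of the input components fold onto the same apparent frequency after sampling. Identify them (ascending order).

fs/2 = 28 Hz.
80 Hz mod fs = 24 Hz.
24 Hz ≤ fs/2 = 28 Hz, appears at 24 Hz.
120 Hz mod fs = 8 Hz.
8 Hz ≤ fs/2 = 28 Hz, appears at 8 Hz.
68 Hz mod fs = 12 Hz.
12 Hz ≤ fs/2 = 28 Hz, appears at 12 Hz.
192 Hz mod fs = 24 Hz.
24 Hz ≤ fs/2 = 28 Hz, appears at 24 Hz.
204 Hz mod fs = 36 Hz.
36 Hz > fs/2 = 28 Hz, folds to fs − 36 Hz = 20 Hz.
80 Hz and 192 Hz both map to 24 Hz.

80 Hz, 192 Hz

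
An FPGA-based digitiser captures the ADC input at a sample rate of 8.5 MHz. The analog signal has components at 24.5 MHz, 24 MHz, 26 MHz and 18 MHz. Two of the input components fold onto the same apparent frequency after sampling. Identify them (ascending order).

fs/2 = 4.25 MHz.
24.5 MHz mod fs = 7.5 MHz.
7.5 MHz > fs/2 = 4.25 MHz, folds to fs − 7.5 MHz = 1 MHz.
24 MHz mod fs = 7 MHz.
7 MHz > fs/2 = 4.25 MHz, folds to fs − 7 MHz = 1.5 MHz.
26 MHz mod fs = 0.5 MHz.
0.5 MHz ≤ fs/2 = 4.25 MHz, appears at 0.5 MHz.
18 MHz mod fs = 1 MHz.
1 MHz ≤ fs/2 = 4.25 MHz, appears at 1 MHz.
18 MHz and 24.5 MHz both map to 1 MHz.

18 MHz, 24.5 MHz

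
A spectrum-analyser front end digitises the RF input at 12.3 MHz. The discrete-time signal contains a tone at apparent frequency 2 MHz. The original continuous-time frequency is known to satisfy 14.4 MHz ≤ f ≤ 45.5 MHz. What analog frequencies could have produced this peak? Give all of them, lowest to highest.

Frequencies that alias to 2 MHz are k·fs ± 2 MHz for integer k ≥ 0.
k=0: 2 MHz.
k=1: 10.3 MHz, 14.3 MHz.
k=2: 22.6 MHz, 26.6 MHz.
k=3: 34.9 MHz, 38.9 MHz.
k=4: 47.2 MHz, 51.2 MHz.
Within [14.4 MHz, 45.5 MHz]: 22.6 MHz, 26.6 MHz, 34.9 MHz, 38.9 MHz.

22.6 MHz, 26.6 MHz, 34.9 MHz, 38.9 MHz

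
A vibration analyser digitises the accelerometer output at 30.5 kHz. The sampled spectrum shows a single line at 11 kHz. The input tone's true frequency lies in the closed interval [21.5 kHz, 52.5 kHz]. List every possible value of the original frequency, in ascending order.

Frequencies that alias to 11 kHz are k·fs ± 11 kHz for integer k ≥ 0.
k=0: 11 kHz.
k=1: 19.5 kHz, 41.5 kHz.
k=2: 50 kHz, 72 kHz.
k=3: 80.5 kHz, 102.5 kHz.
Within [21.5 kHz, 52.5 kHz]: 41.5 kHz, 50 kHz.

41.5 kHz, 50 kHz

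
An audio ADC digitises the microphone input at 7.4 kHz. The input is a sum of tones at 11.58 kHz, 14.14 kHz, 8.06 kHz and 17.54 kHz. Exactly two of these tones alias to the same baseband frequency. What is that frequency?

0.66 kHz

fs/2 = 3.7 kHz.
11.58 kHz mod fs = 4.18 kHz.
4.18 kHz > fs/2 = 3.7 kHz, folds to fs − 4.18 kHz = 3.22 kHz.
14.14 kHz mod fs = 6.74 kHz.
6.74 kHz > fs/2 = 3.7 kHz, folds to fs − 6.74 kHz = 0.66 kHz.
8.06 kHz mod fs = 0.66 kHz.
0.66 kHz ≤ fs/2 = 3.7 kHz, appears at 0.66 kHz.
17.54 kHz mod fs = 2.74 kHz.
2.74 kHz ≤ fs/2 = 3.7 kHz, appears at 2.74 kHz.
8.06 kHz and 14.14 kHz both map to 0.66 kHz.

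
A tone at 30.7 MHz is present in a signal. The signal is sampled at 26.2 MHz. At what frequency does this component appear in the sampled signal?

4.5 MHz

30.7 MHz mod fs = 4.5 MHz.
4.5 MHz ≤ fs/2 = 13.1 MHz, appears at 4.5 MHz.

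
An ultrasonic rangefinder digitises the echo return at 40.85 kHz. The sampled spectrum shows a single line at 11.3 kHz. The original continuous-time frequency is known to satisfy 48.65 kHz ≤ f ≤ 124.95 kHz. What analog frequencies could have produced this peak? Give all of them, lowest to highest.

Frequencies that alias to 11.3 kHz are k·fs ± 11.3 kHz for integer k ≥ 0.
k=0: 11.3 kHz.
k=1: 29.55 kHz, 52.15 kHz.
k=2: 70.4 kHz, 93 kHz.
k=3: 111.25 kHz, 133.85 kHz.
k=4: 152.1 kHz, 174.7 kHz.
Within [48.65 kHz, 124.95 kHz]: 52.15 kHz, 70.4 kHz, 93 kHz, 111.25 kHz.

52.15 kHz, 70.4 kHz, 93 kHz, 111.25 kHz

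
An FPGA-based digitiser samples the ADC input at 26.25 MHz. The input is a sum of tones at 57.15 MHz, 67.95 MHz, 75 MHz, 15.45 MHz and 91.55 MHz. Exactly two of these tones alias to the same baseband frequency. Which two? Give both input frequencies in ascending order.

fs/2 = 13.125 MHz.
57.15 MHz mod fs = 4.65 MHz.
4.65 MHz ≤ fs/2 = 13.125 MHz, appears at 4.65 MHz.
67.95 MHz mod fs = 15.45 MHz.
15.45 MHz > fs/2 = 13.125 MHz, folds to fs − 15.45 MHz = 10.8 MHz.
75 MHz mod fs = 22.5 MHz.
22.5 MHz > fs/2 = 13.125 MHz, folds to fs − 22.5 MHz = 3.75 MHz.
15.45 MHz > fs/2 = 13.125 MHz, folds to fs − 15.45 MHz = 10.8 MHz.
91.55 MHz mod fs = 12.8 MHz.
12.8 MHz ≤ fs/2 = 13.125 MHz, appears at 12.8 MHz.
15.45 MHz and 67.95 MHz both map to 10.8 MHz.

15.45 MHz, 67.95 MHz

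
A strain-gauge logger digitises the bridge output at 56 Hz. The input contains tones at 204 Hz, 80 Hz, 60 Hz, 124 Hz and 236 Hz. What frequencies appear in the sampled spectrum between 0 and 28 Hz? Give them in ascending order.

fs/2 = 28 Hz.
204 Hz mod fs = 36 Hz.
36 Hz > fs/2 = 28 Hz, folds to fs − 36 Hz = 20 Hz.
80 Hz mod fs = 24 Hz.
24 Hz ≤ fs/2 = 28 Hz, appears at 24 Hz.
60 Hz mod fs = 4 Hz.
4 Hz ≤ fs/2 = 28 Hz, appears at 4 Hz.
124 Hz mod fs = 12 Hz.
12 Hz ≤ fs/2 = 28 Hz, appears at 12 Hz.
236 Hz mod fs = 12 Hz.
12 Hz ≤ fs/2 = 28 Hz, appears at 12 Hz.
Distinct values: {4 Hz, 12 Hz, 20 Hz, 24 Hz}.

4 Hz, 12 Hz, 20 Hz, 24 Hz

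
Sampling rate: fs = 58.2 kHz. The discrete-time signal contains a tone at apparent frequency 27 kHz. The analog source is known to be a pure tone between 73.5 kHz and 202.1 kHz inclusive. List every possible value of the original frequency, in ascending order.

Frequencies that alias to 27 kHz are k·fs ± 27 kHz for integer k ≥ 0.
k=0: 27 kHz.
k=1: 31.2 kHz, 85.2 kHz.
k=2: 89.4 kHz, 143.4 kHz.
k=3: 147.6 kHz, 201.6 kHz.
k=4: 205.8 kHz, 259.8 kHz.
Within [73.5 kHz, 202.1 kHz]: 85.2 kHz, 89.4 kHz, 143.4 kHz, 147.6 kHz, 201.6 kHz.

85.2 kHz, 89.4 kHz, 143.4 kHz, 147.6 kHz, 201.6 kHz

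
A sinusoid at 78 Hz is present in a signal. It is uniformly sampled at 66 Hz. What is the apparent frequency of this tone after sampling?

12 Hz

78 Hz mod fs = 12 Hz.
12 Hz ≤ fs/2 = 33 Hz, appears at 12 Hz.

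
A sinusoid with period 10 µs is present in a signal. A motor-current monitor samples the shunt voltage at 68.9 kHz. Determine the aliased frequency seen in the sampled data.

T = 10 µs → f = 1/T = 100 kHz.
100 kHz mod fs = 31.1 kHz.
31.1 kHz ≤ fs/2 = 34.45 kHz, appears at 31.1 kHz.

31.1 kHz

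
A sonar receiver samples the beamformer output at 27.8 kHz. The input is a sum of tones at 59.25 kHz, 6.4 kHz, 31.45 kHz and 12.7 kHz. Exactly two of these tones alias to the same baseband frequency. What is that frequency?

3.65 kHz

fs/2 = 13.9 kHz.
59.25 kHz mod fs = 3.65 kHz.
3.65 kHz ≤ fs/2 = 13.9 kHz, appears at 3.65 kHz.
6.4 kHz ≤ fs/2 = 13.9 kHz, passes unchanged.
31.45 kHz mod fs = 3.65 kHz.
3.65 kHz ≤ fs/2 = 13.9 kHz, appears at 3.65 kHz.
12.7 kHz ≤ fs/2 = 13.9 kHz, passes unchanged.
31.45 kHz and 59.25 kHz both map to 3.65 kHz.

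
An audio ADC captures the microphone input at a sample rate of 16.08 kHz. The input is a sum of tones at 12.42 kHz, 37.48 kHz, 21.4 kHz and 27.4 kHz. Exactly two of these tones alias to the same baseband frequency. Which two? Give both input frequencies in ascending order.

21.4 kHz, 37.48 kHz

fs/2 = 8.04 kHz.
12.42 kHz > fs/2 = 8.04 kHz, folds to fs − 12.42 kHz = 3.66 kHz.
37.48 kHz mod fs = 5.32 kHz.
5.32 kHz ≤ fs/2 = 8.04 kHz, appears at 5.32 kHz.
21.4 kHz mod fs = 5.32 kHz.
5.32 kHz ≤ fs/2 = 8.04 kHz, appears at 5.32 kHz.
27.4 kHz mod fs = 11.32 kHz.
11.32 kHz > fs/2 = 8.04 kHz, folds to fs − 11.32 kHz = 4.76 kHz.
21.4 kHz and 37.48 kHz both map to 5.32 kHz.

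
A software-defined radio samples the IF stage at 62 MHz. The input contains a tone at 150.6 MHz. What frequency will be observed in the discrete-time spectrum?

26.6 MHz

150.6 MHz mod fs = 26.6 MHz.
26.6 MHz ≤ fs/2 = 31 MHz, appears at 26.6 MHz.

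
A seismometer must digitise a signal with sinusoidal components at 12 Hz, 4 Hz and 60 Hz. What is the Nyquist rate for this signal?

120 Hz

Highest-frequency component: 60 Hz.
Nyquist rate = 2 × 60 Hz = 120 Hz.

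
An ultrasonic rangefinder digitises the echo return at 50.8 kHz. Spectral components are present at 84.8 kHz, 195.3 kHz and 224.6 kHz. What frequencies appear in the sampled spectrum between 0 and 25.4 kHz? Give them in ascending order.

7.9 kHz, 16.8 kHz, 21.4 kHz

fs/2 = 25.4 kHz.
84.8 kHz mod fs = 34 kHz.
34 kHz > fs/2 = 25.4 kHz, folds to fs − 34 kHz = 16.8 kHz.
195.3 kHz mod fs = 42.9 kHz.
42.9 kHz > fs/2 = 25.4 kHz, folds to fs − 42.9 kHz = 7.9 kHz.
224.6 kHz mod fs = 21.4 kHz.
21.4 kHz ≤ fs/2 = 25.4 kHz, appears at 21.4 kHz.
Distinct values: {7.9 kHz, 16.8 kHz, 21.4 kHz}.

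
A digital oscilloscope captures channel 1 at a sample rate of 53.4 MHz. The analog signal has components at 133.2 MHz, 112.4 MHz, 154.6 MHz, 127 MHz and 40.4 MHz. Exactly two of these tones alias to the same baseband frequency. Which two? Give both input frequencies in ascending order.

fs/2 = 26.7 MHz.
133.2 MHz mod fs = 26.4 MHz.
26.4 MHz ≤ fs/2 = 26.7 MHz, appears at 26.4 MHz.
112.4 MHz mod fs = 5.6 MHz.
5.6 MHz ≤ fs/2 = 26.7 MHz, appears at 5.6 MHz.
154.6 MHz mod fs = 47.8 MHz.
47.8 MHz > fs/2 = 26.7 MHz, folds to fs − 47.8 MHz = 5.6 MHz.
127 MHz mod fs = 20.2 MHz.
20.2 MHz ≤ fs/2 = 26.7 MHz, appears at 20.2 MHz.
40.4 MHz > fs/2 = 26.7 MHz, folds to fs − 40.4 MHz = 13 MHz.
112.4 MHz and 154.6 MHz both map to 5.6 MHz.

112.4 MHz, 154.6 MHz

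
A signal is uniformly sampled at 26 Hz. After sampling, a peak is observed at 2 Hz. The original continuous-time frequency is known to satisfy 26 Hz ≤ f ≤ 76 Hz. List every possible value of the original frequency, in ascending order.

28 Hz, 50 Hz, 54 Hz, 76 Hz

Frequencies that alias to 2 Hz are k·fs ± 2 Hz for integer k ≥ 0.
k=0: 2 Hz.
k=1: 24 Hz, 28 Hz.
k=2: 50 Hz, 54 Hz.
k=3: 76 Hz, 80 Hz.
k=4: 102 Hz, 106 Hz.
Within [26 Hz, 76 Hz]: 28 Hz, 50 Hz, 54 Hz, 76 Hz.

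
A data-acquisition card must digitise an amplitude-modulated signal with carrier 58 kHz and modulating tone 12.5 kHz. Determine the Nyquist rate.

141 kHz

AM sidebands sit at fc ± fm = 45.5 kHz and 70.5 kHz.
Highest-frequency component: 70.5 kHz.
Nyquist rate = 2 × 70.5 kHz = 141 kHz.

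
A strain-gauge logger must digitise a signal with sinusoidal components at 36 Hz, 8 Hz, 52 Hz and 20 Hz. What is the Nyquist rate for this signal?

Highest-frequency component: 52 Hz.
Nyquist rate = 2 × 52 Hz = 104 Hz.

104 Hz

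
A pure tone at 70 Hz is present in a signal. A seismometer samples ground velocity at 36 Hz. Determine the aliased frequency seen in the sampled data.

2 Hz

70 Hz mod fs = 34 Hz.
34 Hz > fs/2 = 18 Hz, folds to fs − 34 Hz = 2 Hz.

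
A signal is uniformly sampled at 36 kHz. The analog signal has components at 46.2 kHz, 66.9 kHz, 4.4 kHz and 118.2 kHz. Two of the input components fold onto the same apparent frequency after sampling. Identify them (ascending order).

46.2 kHz, 118.2 kHz

fs/2 = 18 kHz.
46.2 kHz mod fs = 10.2 kHz.
10.2 kHz ≤ fs/2 = 18 kHz, appears at 10.2 kHz.
66.9 kHz mod fs = 30.9 kHz.
30.9 kHz > fs/2 = 18 kHz, folds to fs − 30.9 kHz = 5.1 kHz.
4.4 kHz ≤ fs/2 = 18 kHz, passes unchanged.
118.2 kHz mod fs = 10.2 kHz.
10.2 kHz ≤ fs/2 = 18 kHz, appears at 10.2 kHz.
46.2 kHz and 118.2 kHz both map to 10.2 kHz.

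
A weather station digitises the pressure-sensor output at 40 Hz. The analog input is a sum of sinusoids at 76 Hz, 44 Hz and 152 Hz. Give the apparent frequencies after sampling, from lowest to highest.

4 Hz, 8 Hz

fs/2 = 20 Hz.
76 Hz mod fs = 36 Hz.
36 Hz > fs/2 = 20 Hz, folds to fs − 36 Hz = 4 Hz.
44 Hz mod fs = 4 Hz.
4 Hz ≤ fs/2 = 20 Hz, appears at 4 Hz.
152 Hz mod fs = 32 Hz.
32 Hz > fs/2 = 20 Hz, folds to fs − 32 Hz = 8 Hz.
Distinct values: {4 Hz, 8 Hz}.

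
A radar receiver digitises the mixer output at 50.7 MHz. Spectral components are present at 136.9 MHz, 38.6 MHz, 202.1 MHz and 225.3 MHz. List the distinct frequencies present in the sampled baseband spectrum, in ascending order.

fs/2 = 25.35 MHz.
136.9 MHz mod fs = 35.5 MHz.
35.5 MHz > fs/2 = 25.35 MHz, folds to fs − 35.5 MHz = 15.2 MHz.
38.6 MHz > fs/2 = 25.35 MHz, folds to fs − 38.6 MHz = 12.1 MHz.
202.1 MHz mod fs = 50 MHz.
50 MHz > fs/2 = 25.35 MHz, folds to fs − 50 MHz = 0.7 MHz.
225.3 MHz mod fs = 22.5 MHz.
22.5 MHz ≤ fs/2 = 25.35 MHz, appears at 22.5 MHz.
Distinct values: {0.7 MHz, 12.1 MHz, 15.2 MHz, 22.5 MHz}.

0.7 MHz, 12.1 MHz, 15.2 MHz, 22.5 MHz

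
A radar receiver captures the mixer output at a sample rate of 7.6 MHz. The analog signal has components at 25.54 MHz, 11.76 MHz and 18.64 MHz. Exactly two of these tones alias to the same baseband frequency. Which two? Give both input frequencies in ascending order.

11.76 MHz, 18.64 MHz

fs/2 = 3.8 MHz.
25.54 MHz mod fs = 2.74 MHz.
2.74 MHz ≤ fs/2 = 3.8 MHz, appears at 2.74 MHz.
11.76 MHz mod fs = 4.16 MHz.
4.16 MHz > fs/2 = 3.8 MHz, folds to fs − 4.16 MHz = 3.44 MHz.
18.64 MHz mod fs = 3.44 MHz.
3.44 MHz ≤ fs/2 = 3.8 MHz, appears at 3.44 MHz.
11.76 MHz and 18.64 MHz both map to 3.44 MHz.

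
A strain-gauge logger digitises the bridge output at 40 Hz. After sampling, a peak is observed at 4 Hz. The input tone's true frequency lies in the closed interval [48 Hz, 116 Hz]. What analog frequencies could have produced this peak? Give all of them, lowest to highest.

Frequencies that alias to 4 Hz are k·fs ± 4 Hz for integer k ≥ 0.
k=0: 4 Hz.
k=1: 36 Hz, 44 Hz.
k=2: 76 Hz, 84 Hz.
k=3: 116 Hz, 124 Hz.
k=4: 156 Hz, 164 Hz.
Within [48 Hz, 116 Hz]: 76 Hz, 84 Hz, 116 Hz.

76 Hz, 84 Hz, 116 Hz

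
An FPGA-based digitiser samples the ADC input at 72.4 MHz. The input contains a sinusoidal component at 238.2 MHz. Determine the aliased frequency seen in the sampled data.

21 MHz

238.2 MHz mod fs = 21 MHz.
21 MHz ≤ fs/2 = 36.2 MHz, appears at 21 MHz.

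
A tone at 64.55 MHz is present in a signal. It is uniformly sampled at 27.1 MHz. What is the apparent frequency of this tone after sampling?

64.55 MHz mod fs = 10.35 MHz.
10.35 MHz ≤ fs/2 = 13.55 MHz, appears at 10.35 MHz.

10.35 MHz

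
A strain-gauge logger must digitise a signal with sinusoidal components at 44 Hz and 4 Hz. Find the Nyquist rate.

88 Hz

Highest-frequency component: 44 Hz.
Nyquist rate = 2 × 44 Hz = 88 Hz.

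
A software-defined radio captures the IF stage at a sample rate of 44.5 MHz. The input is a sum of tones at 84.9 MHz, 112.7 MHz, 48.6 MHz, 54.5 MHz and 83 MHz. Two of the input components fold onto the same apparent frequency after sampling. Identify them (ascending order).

48.6 MHz, 84.9 MHz

fs/2 = 22.25 MHz.
84.9 MHz mod fs = 40.4 MHz.
40.4 MHz > fs/2 = 22.25 MHz, folds to fs − 40.4 MHz = 4.1 MHz.
112.7 MHz mod fs = 23.7 MHz.
23.7 MHz > fs/2 = 22.25 MHz, folds to fs − 23.7 MHz = 20.8 MHz.
48.6 MHz mod fs = 4.1 MHz.
4.1 MHz ≤ fs/2 = 22.25 MHz, appears at 4.1 MHz.
54.5 MHz mod fs = 10 MHz.
10 MHz ≤ fs/2 = 22.25 MHz, appears at 10 MHz.
83 MHz mod fs = 38.5 MHz.
38.5 MHz > fs/2 = 22.25 MHz, folds to fs − 38.5 MHz = 6 MHz.
48.6 MHz and 84.9 MHz both map to 4.1 MHz.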